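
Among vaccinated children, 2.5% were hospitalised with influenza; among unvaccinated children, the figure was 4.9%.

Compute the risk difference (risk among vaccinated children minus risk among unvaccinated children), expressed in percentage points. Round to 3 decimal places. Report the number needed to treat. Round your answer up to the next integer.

RD = -2.400; NNT = 42

risk difference = 0.02500 − 0.04900 = -0.02400 → -2.400 percentage points
absolute risk difference = 0.024000
1 / 0.024000 = 41.667 → round up → 42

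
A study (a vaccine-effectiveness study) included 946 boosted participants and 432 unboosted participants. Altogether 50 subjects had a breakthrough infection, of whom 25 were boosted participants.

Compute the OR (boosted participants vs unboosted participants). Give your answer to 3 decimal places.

OR ≈ 0.442

boosted participants without the outcome: 946 − 25 = 921
unboosted participants with the outcome: 50 − 25 = 25
unboosted participants without the outcome: 432 − 25 = 407
odds, boosted participants = 25/921 = 0.02714
odds, unboosted participants = 25/407 = 0.06143
OR = 0.02714 / 0.06143 = 0.442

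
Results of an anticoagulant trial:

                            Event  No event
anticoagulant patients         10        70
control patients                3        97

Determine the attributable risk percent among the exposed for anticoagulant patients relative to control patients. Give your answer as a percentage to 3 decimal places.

AR%: 76.000%

risk, anticoagulant patients = 10/80 = 0.12500
risk, control patients = 3/100 = 0.03000
AR% = (0.12500 − 0.03000) / 0.12500 = 0.7600 → 76.000%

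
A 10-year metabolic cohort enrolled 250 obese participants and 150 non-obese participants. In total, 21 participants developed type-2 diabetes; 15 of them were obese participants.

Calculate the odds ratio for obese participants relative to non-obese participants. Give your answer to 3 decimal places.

obese participants without the outcome: 250 − 15 = 235
non-obese participants with the outcome: 21 − 15 = 6
non-obese participants without the outcome: 150 − 6 = 144
odds, obese participants = 15/235 = 0.06383
odds, non-obese participants = 6/144 = 0.04167
OR = 0.06383 / 0.04167 = 1.532

OR = 1.532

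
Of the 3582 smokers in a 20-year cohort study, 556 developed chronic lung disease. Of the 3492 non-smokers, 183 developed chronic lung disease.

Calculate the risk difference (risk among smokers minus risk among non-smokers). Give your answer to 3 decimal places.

0.103

risk, smokers = 556/3582 = 0.1552
risk, non-smokers = 183/3492 = 0.0524
risk difference = 0.1552 − 0.0524 = 0.103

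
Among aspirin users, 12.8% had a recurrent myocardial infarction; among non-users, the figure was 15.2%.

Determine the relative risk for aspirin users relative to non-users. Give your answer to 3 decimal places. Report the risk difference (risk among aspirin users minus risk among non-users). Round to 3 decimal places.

RR = 0.842; RD = -0.024

RR = 0.1280 / 0.1520 = 0.842
risk difference = 0.1280 − 0.1520 = -0.024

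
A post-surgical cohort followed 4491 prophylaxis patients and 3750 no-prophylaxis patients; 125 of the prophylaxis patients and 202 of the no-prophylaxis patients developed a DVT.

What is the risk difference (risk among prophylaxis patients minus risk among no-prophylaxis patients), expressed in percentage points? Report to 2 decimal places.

RD = -2.60

risk, prophylaxis patients = 125/4491 = 0.02783
risk, no-prophylaxis patients = 202/3750 = 0.05387
risk difference = 0.02783 − 0.05387 = -0.02603 → -2.60 percentage points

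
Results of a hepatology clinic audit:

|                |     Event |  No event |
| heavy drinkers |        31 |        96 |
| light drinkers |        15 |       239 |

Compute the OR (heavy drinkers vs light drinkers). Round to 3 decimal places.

OR = (31 × 239) / (96 × 15) = 7409/1440 ≈ 5.145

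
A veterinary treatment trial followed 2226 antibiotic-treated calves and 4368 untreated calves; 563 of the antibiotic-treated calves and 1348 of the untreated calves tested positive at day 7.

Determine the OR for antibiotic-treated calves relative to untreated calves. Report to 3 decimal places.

0.758

odds, antibiotic-treated calves = 563/1663 = 0.3385
odds, untreated calves = 1348/3020 = 0.4464
OR = 0.3385 / 0.4464 = 0.758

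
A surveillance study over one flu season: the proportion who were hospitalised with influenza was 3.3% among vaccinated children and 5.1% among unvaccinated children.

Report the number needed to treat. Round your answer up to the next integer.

56

absolute risk difference = 0.018000
1 / 0.018000 = 55.556 → round up → 56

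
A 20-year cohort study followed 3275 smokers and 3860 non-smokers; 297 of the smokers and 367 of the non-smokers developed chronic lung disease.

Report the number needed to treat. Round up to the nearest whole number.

risk, smokers = 297/3275 = 0.090687
risk, non-smokers = 367/3860 = 0.095078
absolute risk difference = 0.004391
1 / 0.004391 = 227.739 → round up → 228

NNT ≈ 228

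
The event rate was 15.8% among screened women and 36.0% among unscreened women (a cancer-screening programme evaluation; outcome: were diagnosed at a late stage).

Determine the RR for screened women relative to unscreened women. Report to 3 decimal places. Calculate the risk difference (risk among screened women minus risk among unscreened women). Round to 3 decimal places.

RR = 0.439; RD = -0.202

RR = 0.1580 / 0.3600 = 0.439
risk difference = 0.1580 − 0.3600 = -0.202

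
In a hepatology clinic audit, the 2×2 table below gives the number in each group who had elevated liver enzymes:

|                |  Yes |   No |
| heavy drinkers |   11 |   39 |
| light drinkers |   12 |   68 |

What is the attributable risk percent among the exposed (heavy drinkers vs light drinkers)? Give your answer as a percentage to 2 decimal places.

risk, heavy drinkers = 11/50 = 0.2200
risk, light drinkers = 12/80 = 0.1500
AR% = (0.2200 − 0.1500) / 0.2200 = 0.3182 → 31.82%

31.82%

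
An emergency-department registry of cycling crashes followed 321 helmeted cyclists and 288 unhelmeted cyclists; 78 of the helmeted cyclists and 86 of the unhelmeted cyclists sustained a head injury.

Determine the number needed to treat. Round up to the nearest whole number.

NNT ≈ 18

risk, helmeted cyclists = 78/321 = 0.242991
risk, unhelmeted cyclists = 86/288 = 0.298611
absolute risk difference = 0.055620
1 / 0.055620 = 17.979 → round up → 18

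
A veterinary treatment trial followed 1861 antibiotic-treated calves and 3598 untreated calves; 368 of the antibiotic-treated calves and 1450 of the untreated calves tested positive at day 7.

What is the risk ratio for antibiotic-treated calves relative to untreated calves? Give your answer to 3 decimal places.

risk, antibiotic-treated calves = 368/1861 = 0.1977
risk, untreated calves = 1450/3598 = 0.4030
RR = 0.1977 / 0.4030 = 0.491

RR ≈ 0.491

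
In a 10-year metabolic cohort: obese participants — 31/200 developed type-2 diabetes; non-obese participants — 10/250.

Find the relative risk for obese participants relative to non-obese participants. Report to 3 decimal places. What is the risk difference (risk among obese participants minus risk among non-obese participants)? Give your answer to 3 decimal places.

risk, obese participants = 31/200 = 0.15500
risk, non-obese participants = 10/250 = 0.04000
RR = 0.15500 / 0.04000 = 3.875
risk difference = 0.15500 − 0.04000 = 0.115

RR = 3.875; RD = 0.115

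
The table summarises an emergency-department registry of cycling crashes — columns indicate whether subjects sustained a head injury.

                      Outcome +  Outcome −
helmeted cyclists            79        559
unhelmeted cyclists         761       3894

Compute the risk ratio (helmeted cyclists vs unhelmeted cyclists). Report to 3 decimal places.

risk, helmeted cyclists = 79/638 = 0.1238
risk, unhelmeted cyclists = 761/4655 = 0.1635
RR = 0.1238 / 0.1635 = 0.757

RR: 0.757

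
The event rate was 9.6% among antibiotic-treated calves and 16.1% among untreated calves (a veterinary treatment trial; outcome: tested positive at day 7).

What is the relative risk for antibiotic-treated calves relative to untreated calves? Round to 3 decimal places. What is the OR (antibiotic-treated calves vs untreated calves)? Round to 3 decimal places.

RR = 0.596; OR = 0.553

RR = 0.0960 / 0.1610 = 0.596
odds, antibiotic-treated calves = 0.0960/0.9040 = 0.1062
odds, untreated calves = 0.1610/0.8390 = 0.1919
OR = 0.1062 / 0.1919 = 0.553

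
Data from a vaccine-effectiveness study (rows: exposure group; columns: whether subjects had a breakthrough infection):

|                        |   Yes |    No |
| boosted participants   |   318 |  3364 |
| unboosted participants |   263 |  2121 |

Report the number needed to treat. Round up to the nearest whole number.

NNT = 42

risk, boosted participants = 318/3682 = 0.086366
risk, unboosted participants = 263/2384 = 0.110319
absolute risk difference = 0.023953
1 / 0.023953 = 41.748 → round up → 42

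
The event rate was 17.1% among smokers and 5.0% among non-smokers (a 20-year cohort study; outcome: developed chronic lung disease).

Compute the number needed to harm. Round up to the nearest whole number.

absolute risk difference = 0.121000
1 / 0.121000 = 8.264 → round up → 9

NNH ≈ 9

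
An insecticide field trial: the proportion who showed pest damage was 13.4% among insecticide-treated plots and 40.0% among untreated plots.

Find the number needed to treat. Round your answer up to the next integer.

absolute risk difference = 0.266000
1 / 0.266000 = 3.759 → round up → 4

NNT ≈ 4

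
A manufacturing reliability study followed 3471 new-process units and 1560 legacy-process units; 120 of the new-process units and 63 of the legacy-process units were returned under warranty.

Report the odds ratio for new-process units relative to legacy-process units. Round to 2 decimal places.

0.85

odds, new-process units = 120/3351 = 0.03581
odds, legacy-process units = 63/1497 = 0.04208
OR = 0.03581 / 0.04208 = 0.85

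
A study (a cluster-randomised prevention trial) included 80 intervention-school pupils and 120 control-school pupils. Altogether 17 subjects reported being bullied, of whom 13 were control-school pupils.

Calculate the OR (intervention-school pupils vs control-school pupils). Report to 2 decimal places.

intervention-school pupils with the outcome: 17 − 13 = 4
intervention-school pupils without the outcome: 80 − 4 = 76
control-school pupils without the outcome: 120 − 13 = 107
odds, intervention-school pupils = 4/76 = 0.0526
odds, control-school pupils = 13/107 = 0.1215
OR = 0.0526 / 0.1215 = 0.43

OR ≈ 0.43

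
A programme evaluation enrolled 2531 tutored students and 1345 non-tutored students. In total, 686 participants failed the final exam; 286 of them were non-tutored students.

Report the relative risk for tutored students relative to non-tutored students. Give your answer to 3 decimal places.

0.743

tutored students with the outcome: 686 − 286 = 400
tutored students without the outcome: 2531 − 400 = 2131
non-tutored students without the outcome: 1345 − 286 = 1059
risk, tutored students = 400/2531 = 0.1580
risk, non-tutored students = 286/1345 = 0.2126
RR = 0.1580 / 0.2126 = 0.743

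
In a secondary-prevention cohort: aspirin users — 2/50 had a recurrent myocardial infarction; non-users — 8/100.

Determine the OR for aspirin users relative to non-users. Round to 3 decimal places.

odds, aspirin users = 2/48 = 0.04167
odds, non-users = 8/92 = 0.08696
OR = 0.04167 / 0.08696 = 0.479

OR = 0.479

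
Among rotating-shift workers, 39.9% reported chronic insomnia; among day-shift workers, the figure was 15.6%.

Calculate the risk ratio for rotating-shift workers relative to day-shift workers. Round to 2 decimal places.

RR = 0.3990 / 0.1560 = 2.56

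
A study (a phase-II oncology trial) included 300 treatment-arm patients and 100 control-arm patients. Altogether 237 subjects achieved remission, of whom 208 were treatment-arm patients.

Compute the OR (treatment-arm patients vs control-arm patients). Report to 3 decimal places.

OR ≈ 5.535

treatment-arm patients without the outcome: 300 − 208 = 92
control-arm patients with the outcome: 237 − 208 = 29
control-arm patients without the outcome: 100 − 29 = 71
odds, treatment-arm patients = 208/92 = 2.2609
odds, control-arm patients = 29/71 = 0.4085
OR = 2.2609 / 0.4085 = 5.535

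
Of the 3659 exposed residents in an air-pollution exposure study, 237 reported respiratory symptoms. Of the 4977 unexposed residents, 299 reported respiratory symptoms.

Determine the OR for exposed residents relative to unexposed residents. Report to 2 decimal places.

odds, exposed residents = 237/3422 = 0.0693
odds, unexposed residents = 299/4678 = 0.0639
OR = 0.0693 / 0.0639 = 1.08

1.08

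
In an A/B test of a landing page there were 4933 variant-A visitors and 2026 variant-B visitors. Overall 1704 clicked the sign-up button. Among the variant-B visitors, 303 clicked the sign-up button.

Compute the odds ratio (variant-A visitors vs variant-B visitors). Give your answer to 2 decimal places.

OR = 2.26

variant-A visitors with the outcome: 1704 − 303 = 1401
variant-A visitors without the outcome: 4933 − 1401 = 3532
variant-B visitors without the outcome: 2026 − 303 = 1723
OR = (1401 × 1723) / (3532 × 303) = 2413923/1070196 ≈ 2.26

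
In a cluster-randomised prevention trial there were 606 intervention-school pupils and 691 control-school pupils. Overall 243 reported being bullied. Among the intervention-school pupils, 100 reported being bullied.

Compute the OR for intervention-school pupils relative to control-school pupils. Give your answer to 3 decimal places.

OR: 0.757

intervention-school pupils without the outcome: 606 − 100 = 506
control-school pupils with the outcome: 243 − 100 = 143
control-school pupils without the outcome: 691 − 143 = 548
odds, intervention-school pupils = 100/506 = 0.1976
odds, control-school pupils = 143/548 = 0.2609
OR = 0.1976 / 0.2609 = 0.757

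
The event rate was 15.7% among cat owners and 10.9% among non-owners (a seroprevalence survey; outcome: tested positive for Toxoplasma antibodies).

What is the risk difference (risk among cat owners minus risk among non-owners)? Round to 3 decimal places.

risk difference = 0.1570 − 0.1090 = 0.048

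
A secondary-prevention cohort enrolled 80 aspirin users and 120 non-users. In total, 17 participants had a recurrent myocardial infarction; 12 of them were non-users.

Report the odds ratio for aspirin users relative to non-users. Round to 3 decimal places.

0.600

aspirin users with the outcome: 17 − 12 = 5
aspirin users without the outcome: 80 − 5 = 75
non-users without the outcome: 120 − 12 = 108
odds, aspirin users = 5/75 = 0.0667
odds, non-users = 12/108 = 0.1111
OR = 0.0667 / 0.1111 = 0.600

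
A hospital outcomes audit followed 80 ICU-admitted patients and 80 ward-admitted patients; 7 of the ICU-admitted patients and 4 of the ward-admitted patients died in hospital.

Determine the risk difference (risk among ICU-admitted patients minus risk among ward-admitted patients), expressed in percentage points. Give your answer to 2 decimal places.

3.75

risk, ICU-admitted patients = 7/80 = 0.0875
risk, ward-admitted patients = 4/80 = 0.0500
risk difference = 0.0875 − 0.0500 = 0.0375 → 3.75 percentage points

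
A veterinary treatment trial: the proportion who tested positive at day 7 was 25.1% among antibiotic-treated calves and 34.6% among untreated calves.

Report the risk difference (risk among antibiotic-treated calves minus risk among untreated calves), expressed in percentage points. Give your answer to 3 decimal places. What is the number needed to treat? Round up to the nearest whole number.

risk difference = 0.2510 − 0.3460 = -0.0950 → -9.500 percentage points
absolute risk difference = 0.095000
1 / 0.095000 = 10.526 → round up → 11

RD = -9.500; NNT = 11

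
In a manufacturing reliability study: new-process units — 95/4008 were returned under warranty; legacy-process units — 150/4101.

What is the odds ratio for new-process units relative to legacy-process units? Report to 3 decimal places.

OR ≈ 0.639

odds, new-process units = 95/3913 = 0.02428
odds, legacy-process units = 150/3951 = 0.03797
OR = 0.02428 / 0.03797 = 0.639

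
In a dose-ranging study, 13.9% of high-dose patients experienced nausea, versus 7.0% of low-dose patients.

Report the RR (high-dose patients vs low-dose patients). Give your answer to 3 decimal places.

RR = 0.1390 / 0.0700 = 1.986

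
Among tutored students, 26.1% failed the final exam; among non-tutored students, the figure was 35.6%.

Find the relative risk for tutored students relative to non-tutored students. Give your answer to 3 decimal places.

RR = 0.2610 / 0.3560 = 0.733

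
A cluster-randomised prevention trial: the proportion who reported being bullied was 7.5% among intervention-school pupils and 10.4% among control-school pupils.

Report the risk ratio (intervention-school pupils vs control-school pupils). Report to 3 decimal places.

RR = 0.0750 / 0.1040 = 0.721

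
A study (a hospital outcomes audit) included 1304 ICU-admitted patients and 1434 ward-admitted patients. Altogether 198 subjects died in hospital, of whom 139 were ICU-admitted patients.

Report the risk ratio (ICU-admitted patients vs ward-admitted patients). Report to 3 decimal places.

2.591

ICU-admitted patients without the outcome: 1304 − 139 = 1165
ward-admitted patients with the outcome: 198 − 139 = 59
ward-admitted patients without the outcome: 1434 − 59 = 1375
risk, ICU-admitted patients = 139/1304 = 0.10660
risk, ward-admitted patients = 59/1434 = 0.04114
RR = 0.10660 / 0.04114 = 2.591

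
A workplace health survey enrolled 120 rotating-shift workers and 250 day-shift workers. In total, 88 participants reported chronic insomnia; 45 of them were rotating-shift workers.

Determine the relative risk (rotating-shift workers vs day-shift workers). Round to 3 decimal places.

rotating-shift workers without the outcome: 120 − 45 = 75
day-shift workers with the outcome: 88 − 45 = 43
day-shift workers without the outcome: 250 − 43 = 207
risk, rotating-shift workers = 45/120 = 0.3750
risk, day-shift workers = 43/250 = 0.1720
RR = 0.3750 / 0.1720 = 2.180

RR = 2.180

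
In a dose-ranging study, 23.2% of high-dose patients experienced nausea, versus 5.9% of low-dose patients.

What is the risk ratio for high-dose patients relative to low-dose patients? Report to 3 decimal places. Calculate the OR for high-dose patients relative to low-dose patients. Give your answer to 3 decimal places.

RR = 0.2320 / 0.0590 = 3.932
odds, high-dose patients = 0.2320/0.7680 = 0.3021
odds, low-dose patients = 0.0590/0.9410 = 0.0627
OR = 0.3021 / 0.0627 = 4.818

RR = 3.932; OR = 4.818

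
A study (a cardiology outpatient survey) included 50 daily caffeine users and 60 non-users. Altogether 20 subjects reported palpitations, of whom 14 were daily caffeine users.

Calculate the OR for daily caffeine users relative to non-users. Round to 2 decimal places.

3.50

daily caffeine users without the outcome: 50 − 14 = 36
non-users with the outcome: 20 − 14 = 6
non-users without the outcome: 60 − 6 = 54
OR = (14 × 54) / (36 × 6) = 756/216 ≈ 3.50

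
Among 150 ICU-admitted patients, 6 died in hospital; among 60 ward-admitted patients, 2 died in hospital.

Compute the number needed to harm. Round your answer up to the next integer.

NNH = 150

risk, ICU-admitted patients = 6/150 = 0.040000
risk, ward-admitted patients = 2/60 = 0.033333
absolute risk difference = 0.006667
1 / 0.006667 = 149.993 → round up → 150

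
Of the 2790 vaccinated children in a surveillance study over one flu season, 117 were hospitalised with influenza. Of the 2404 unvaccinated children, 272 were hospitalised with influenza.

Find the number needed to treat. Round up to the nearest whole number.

risk, vaccinated children = 117/2790 = 0.041935
risk, unvaccinated children = 272/2404 = 0.113145
absolute risk difference = 0.071209
1 / 0.071209 = 14.043 → round up → 15

15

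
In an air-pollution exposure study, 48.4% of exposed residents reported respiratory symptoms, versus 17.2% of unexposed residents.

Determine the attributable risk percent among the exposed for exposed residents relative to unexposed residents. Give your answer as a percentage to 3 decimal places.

AR% = (0.4840 − 0.1720) / 0.4840 = 0.6446 → 64.463%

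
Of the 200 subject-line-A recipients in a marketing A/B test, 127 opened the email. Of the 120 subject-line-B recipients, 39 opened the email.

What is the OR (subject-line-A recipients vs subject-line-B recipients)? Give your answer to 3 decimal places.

OR = (127 × 81) / (73 × 39) = 10287/2847 ≈ 3.613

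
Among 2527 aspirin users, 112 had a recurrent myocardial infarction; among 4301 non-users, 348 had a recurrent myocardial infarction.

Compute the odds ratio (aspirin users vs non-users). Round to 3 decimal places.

OR = (112 × 3953) / (2415 × 348) = 442736/840420 ≈ 0.527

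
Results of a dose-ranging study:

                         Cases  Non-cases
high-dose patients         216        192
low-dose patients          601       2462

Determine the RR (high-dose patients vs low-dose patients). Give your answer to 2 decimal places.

2.70

risk, high-dose patients = 216/408 = 0.5294
risk, low-dose patients = 601/3063 = 0.1962
RR = 0.5294 / 0.1962 = 2.70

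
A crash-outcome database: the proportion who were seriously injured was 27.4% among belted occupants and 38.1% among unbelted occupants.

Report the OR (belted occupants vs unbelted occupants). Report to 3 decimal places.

odds, belted occupants = 0.2740/0.7260 = 0.3774
odds, unbelted occupants = 0.3810/0.6190 = 0.6155
OR = 0.3774 / 0.6155 = 0.613

0.613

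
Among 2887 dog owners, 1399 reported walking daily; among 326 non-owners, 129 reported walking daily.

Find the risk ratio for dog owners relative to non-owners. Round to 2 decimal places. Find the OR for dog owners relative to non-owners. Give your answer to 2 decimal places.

risk, dog owners = 1399/2887 = 0.4846
risk, non-owners = 129/326 = 0.3957
RR = 0.4846 / 0.3957 = 1.22
OR = (1399 × 197) / (1488 × 129) = 275603/191952 ≈ 1.44

RR = 1.22; OR = 1.44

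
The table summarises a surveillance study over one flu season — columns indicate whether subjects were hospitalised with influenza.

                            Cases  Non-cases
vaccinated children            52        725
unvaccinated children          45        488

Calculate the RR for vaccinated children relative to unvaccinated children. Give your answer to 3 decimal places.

risk, vaccinated children = 52/777 = 0.0669
risk, unvaccinated children = 45/533 = 0.0844
RR = 0.0669 / 0.0844 = 0.793

RR = 0.793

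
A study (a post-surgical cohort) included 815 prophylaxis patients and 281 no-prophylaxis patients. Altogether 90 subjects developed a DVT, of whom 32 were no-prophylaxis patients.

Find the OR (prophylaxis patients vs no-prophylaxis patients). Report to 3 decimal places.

prophylaxis patients with the outcome: 90 − 32 = 58
prophylaxis patients without the outcome: 815 − 58 = 757
no-prophylaxis patients without the outcome: 281 − 32 = 249
odds, prophylaxis patients = 58/757 = 0.0766
odds, no-prophylaxis patients = 32/249 = 0.1285
OR = 0.0766 / 0.1285 = 0.596

0.596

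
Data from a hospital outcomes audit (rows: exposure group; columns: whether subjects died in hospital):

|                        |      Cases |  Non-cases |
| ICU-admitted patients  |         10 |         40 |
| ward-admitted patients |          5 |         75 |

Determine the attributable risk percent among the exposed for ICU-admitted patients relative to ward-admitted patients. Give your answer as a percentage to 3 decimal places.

risk, ICU-admitted patients = 10/50 = 0.2000
risk, ward-admitted patients = 5/80 = 0.0625
AR% = (0.2000 − 0.0625) / 0.2000 = 0.6875 → 68.750%

AR% ≈ 68.750%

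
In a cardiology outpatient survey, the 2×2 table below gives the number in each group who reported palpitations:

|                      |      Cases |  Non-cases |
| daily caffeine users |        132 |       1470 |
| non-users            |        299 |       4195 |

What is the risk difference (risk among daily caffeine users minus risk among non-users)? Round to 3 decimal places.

risk, daily caffeine users = 132/1602 = 0.0824
risk, non-users = 299/4494 = 0.0665
risk difference = 0.0824 − 0.0665 = 0.016

0.016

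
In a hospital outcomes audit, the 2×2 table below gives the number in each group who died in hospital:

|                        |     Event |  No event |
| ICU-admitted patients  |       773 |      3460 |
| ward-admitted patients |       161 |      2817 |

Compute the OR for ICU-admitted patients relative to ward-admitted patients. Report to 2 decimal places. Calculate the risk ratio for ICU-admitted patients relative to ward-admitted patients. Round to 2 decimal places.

OR = 3.91; RR = 3.38

OR = (773 × 2817) / (3460 × 161) = 2177541/557060 ≈ 3.91
risk, ICU-admitted patients = 773/4233 = 0.1826
risk, ward-admitted patients = 161/2978 = 0.0541
RR = 0.1826 / 0.0541 = 3.38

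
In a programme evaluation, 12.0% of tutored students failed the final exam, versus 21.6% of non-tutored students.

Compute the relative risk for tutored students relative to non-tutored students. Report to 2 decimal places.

RR = 0.1200 / 0.2160 = 0.56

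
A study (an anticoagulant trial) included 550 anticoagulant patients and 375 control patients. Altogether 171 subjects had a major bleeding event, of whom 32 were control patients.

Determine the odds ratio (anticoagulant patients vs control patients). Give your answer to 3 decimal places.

anticoagulant patients with the outcome: 171 − 32 = 139
anticoagulant patients without the outcome: 550 − 139 = 411
control patients without the outcome: 375 − 32 = 343
OR = (139 × 343) / (411 × 32) = 47677/13152 ≈ 3.625

OR: 3.625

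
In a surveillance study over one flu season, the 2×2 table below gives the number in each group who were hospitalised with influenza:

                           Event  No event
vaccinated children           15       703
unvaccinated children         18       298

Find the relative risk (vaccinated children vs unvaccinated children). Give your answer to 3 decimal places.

risk, vaccinated children = 15/718 = 0.02089
risk, unvaccinated children = 18/316 = 0.05696
RR = 0.02089 / 0.05696 = 0.367

0.367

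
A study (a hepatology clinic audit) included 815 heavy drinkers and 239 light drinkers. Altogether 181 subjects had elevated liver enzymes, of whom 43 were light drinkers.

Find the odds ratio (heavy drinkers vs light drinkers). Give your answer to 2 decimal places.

heavy drinkers with the outcome: 181 − 43 = 138
heavy drinkers without the outcome: 815 − 138 = 677
light drinkers without the outcome: 239 − 43 = 196
OR = (138 × 196) / (677 × 43) = 27048/29111 ≈ 0.93

0.93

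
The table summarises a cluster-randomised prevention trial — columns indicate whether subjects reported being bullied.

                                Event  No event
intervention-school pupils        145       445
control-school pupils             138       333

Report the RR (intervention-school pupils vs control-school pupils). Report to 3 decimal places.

RR: 0.839

risk, intervention-school pupils = 145/590 = 0.2458
risk, control-school pupils = 138/471 = 0.2930
RR = 0.2458 / 0.2930 = 0.839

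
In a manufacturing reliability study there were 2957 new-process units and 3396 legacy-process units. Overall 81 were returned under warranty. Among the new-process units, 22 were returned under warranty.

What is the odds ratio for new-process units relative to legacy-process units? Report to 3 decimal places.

new-process units without the outcome: 2957 − 22 = 2935
legacy-process units with the outcome: 81 − 22 = 59
legacy-process units without the outcome: 3396 − 59 = 3337
odds, new-process units = 22/2935 = 0.00750
odds, legacy-process units = 59/3337 = 0.01768
OR = 0.00750 / 0.01768 = 0.424

OR = 0.424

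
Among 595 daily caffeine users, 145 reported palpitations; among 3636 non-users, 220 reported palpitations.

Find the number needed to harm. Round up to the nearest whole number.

risk, daily caffeine users = 145/595 = 0.243697
risk, non-users = 220/3636 = 0.060506
absolute risk difference = 0.183191
1 / 0.183191 = 5.459 → round up → 6

NNH ≈ 6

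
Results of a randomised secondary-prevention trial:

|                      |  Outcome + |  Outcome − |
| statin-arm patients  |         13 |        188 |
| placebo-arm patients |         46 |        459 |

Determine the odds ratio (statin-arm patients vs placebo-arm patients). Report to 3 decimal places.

odds, statin-arm patients = 13/188 = 0.0691
odds, placebo-arm patients = 46/459 = 0.1002
OR = 0.0691 / 0.1002 = 0.690

0.690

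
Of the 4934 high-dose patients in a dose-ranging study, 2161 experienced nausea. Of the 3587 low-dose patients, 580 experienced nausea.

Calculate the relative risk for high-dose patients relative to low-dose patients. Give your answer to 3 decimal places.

2.709

risk, high-dose patients = 2161/4934 = 0.4380
risk, low-dose patients = 580/3587 = 0.1617
RR = 0.4380 / 0.1617 = 2.709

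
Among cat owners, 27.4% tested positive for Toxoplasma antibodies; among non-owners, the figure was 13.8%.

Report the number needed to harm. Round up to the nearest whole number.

absolute risk difference = 0.136000
1 / 0.136000 = 7.353 → round up → 8

NNH ≈ 8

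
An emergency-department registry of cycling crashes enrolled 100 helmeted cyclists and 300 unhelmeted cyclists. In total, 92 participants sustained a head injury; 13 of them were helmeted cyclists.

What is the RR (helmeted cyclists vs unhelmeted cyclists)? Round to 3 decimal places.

0.494

helmeted cyclists without the outcome: 100 − 13 = 87
unhelmeted cyclists with the outcome: 92 − 13 = 79
unhelmeted cyclists without the outcome: 300 − 79 = 221
risk, helmeted cyclists = 13/100 = 0.1300
risk, unhelmeted cyclists = 79/300 = 0.2633
RR = 0.1300 / 0.2633 = 0.494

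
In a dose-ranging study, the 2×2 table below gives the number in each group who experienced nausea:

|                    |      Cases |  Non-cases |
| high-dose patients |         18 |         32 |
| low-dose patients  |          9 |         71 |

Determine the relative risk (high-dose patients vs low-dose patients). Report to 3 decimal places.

RR ≈ 3.200

risk, high-dose patients = 18/50 = 0.3600
risk, low-dose patients = 9/80 = 0.1125
RR = 0.3600 / 0.1125 = 3.200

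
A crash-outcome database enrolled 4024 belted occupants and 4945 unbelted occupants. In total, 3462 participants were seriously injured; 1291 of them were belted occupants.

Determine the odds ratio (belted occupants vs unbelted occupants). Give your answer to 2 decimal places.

0.60

belted occupants without the outcome: 4024 − 1291 = 2733
unbelted occupants with the outcome: 3462 − 1291 = 2171
unbelted occupants without the outcome: 4945 − 2171 = 2774
OR = (1291 × 2774) / (2733 × 2171) = 3581234/5933343 ≈ 0.60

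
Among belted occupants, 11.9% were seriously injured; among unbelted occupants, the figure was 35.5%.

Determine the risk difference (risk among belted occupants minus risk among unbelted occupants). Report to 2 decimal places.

risk difference = 0.1190 − 0.3550 = -0.24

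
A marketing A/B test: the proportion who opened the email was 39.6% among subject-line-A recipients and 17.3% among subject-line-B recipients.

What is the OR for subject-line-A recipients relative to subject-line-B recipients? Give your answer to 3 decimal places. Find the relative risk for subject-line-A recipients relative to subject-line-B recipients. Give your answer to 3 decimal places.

odds, subject-line-A recipients = 0.3960/0.6040 = 0.6556
odds, subject-line-B recipients = 0.1730/0.8270 = 0.2092
OR = 0.6556 / 0.2092 = 3.134
RR = 0.3960 / 0.1730 = 2.289

OR = 3.134; RR = 2.289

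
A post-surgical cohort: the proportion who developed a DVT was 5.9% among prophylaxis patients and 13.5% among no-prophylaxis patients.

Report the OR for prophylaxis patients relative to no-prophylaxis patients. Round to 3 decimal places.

0.402

odds, prophylaxis patients = 0.0590/0.9410 = 0.0627
odds, no-prophylaxis patients = 0.1350/0.8650 = 0.1561
OR = 0.0627 / 0.1561 = 0.402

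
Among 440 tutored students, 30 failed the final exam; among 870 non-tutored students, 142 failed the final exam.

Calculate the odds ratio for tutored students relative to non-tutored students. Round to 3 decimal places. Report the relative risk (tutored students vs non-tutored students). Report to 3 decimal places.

odds, tutored students = 30/410 = 0.0732
odds, non-tutored students = 142/728 = 0.1951
OR = 0.0732 / 0.1951 = 0.375
risk, tutored students = 30/440 = 0.0682
risk, non-tutored students = 142/870 = 0.1632
RR = 0.0682 / 0.1632 = 0.418

OR = 0.375; RR = 0.418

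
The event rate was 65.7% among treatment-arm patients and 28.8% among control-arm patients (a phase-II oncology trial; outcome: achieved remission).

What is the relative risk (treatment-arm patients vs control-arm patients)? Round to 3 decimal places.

RR = 0.6570 / 0.2880 = 2.281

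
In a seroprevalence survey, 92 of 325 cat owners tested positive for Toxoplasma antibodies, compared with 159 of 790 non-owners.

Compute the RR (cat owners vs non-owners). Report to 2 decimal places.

risk, cat owners = 92/325 = 0.2831
risk, non-owners = 159/790 = 0.2013
RR = 0.2831 / 0.2013 = 1.41

RR ≈ 1.41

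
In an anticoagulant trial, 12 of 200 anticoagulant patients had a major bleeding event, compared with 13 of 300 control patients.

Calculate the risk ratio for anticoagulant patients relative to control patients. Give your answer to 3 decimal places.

risk, anticoagulant patients = 12/200 = 0.06000
risk, control patients = 13/300 = 0.04333
RR = 0.06000 / 0.04333 = 1.385

1.385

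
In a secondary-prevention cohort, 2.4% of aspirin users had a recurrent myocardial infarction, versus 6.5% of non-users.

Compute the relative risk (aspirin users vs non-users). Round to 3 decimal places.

RR = 0.02400 / 0.06500 = 0.369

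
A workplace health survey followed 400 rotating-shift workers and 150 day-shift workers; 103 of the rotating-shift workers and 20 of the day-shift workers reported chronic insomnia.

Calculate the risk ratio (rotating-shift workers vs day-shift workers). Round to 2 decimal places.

1.93

risk, rotating-shift workers = 103/400 = 0.2575
risk, day-shift workers = 20/150 = 0.1333
RR = 0.2575 / 0.1333 = 1.93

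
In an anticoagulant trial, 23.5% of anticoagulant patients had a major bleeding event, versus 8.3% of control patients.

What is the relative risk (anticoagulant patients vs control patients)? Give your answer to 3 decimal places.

RR = 0.2350 / 0.0830 = 2.831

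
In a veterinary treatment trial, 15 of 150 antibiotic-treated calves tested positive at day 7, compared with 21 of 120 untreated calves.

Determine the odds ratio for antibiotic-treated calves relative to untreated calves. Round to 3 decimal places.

odds, antibiotic-treated calves = 15/135 = 0.1111
odds, untreated calves = 21/99 = 0.2121
OR = 0.1111 / 0.2121 = 0.524

0.524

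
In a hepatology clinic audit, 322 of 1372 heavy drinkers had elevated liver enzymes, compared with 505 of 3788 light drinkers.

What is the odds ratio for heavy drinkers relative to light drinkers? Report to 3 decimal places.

OR = (322 × 3283) / (1050 × 505) = 1057126/530250 ≈ 1.994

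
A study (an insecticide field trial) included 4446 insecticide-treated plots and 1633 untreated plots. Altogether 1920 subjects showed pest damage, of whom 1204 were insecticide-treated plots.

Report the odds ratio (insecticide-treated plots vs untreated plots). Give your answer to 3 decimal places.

0.476

insecticide-treated plots without the outcome: 4446 − 1204 = 3242
untreated plots with the outcome: 1920 − 1204 = 716
untreated plots without the outcome: 1633 − 716 = 917
OR = (1204 × 917) / (3242 × 716) = 1104068/2321272 ≈ 0.476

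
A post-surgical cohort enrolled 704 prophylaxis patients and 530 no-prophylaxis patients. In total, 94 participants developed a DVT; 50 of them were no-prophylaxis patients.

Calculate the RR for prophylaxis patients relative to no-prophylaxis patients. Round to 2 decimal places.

RR: 0.66

prophylaxis patients with the outcome: 94 − 50 = 44
prophylaxis patients without the outcome: 704 − 44 = 660
no-prophylaxis patients without the outcome: 530 − 50 = 480
risk, prophylaxis patients = 44/704 = 0.0625
risk, no-prophylaxis patients = 50/530 = 0.0943
RR = 0.0625 / 0.0943 = 0.66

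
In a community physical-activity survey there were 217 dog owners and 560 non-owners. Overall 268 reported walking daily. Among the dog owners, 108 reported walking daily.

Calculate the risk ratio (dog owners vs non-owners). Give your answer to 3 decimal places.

dog owners without the outcome: 217 − 108 = 109
non-owners with the outcome: 268 − 108 = 160
non-owners without the outcome: 560 − 160 = 400
risk, dog owners = 108/217 = 0.4977
risk, non-owners = 160/560 = 0.2857
RR = 0.4977 / 0.2857 = 1.742

1.742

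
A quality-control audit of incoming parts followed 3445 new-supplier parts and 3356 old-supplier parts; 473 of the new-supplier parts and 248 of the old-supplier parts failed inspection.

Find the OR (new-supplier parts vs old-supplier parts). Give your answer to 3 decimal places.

OR = (473 × 3108) / (2972 × 248) = 1470084/737056 ≈ 1.995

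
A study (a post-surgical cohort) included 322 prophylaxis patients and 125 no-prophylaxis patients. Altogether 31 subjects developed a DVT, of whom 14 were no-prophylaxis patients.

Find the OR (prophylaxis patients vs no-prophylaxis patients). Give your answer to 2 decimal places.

0.44

prophylaxis patients with the outcome: 31 − 14 = 17
prophylaxis patients without the outcome: 322 − 17 = 305
no-prophylaxis patients without the outcome: 125 − 14 = 111
OR = (17 × 111) / (305 × 14) = 1887/4270 ≈ 0.44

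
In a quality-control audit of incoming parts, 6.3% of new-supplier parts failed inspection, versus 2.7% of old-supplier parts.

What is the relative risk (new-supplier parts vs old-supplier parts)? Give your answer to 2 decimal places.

RR = 0.06300 / 0.02700 = 2.33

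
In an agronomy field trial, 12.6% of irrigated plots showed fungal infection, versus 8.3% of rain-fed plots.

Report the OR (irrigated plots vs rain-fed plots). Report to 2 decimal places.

OR ≈ 1.59

odds, irrigated plots = 0.1260/0.8740 = 0.1442
odds, rain-fed plots = 0.0830/0.9170 = 0.0905
OR = 0.1442 / 0.0905 = 1.59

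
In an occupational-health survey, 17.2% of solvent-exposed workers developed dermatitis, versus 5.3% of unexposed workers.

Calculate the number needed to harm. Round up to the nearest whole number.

absolute risk difference = 0.119000
1 / 0.119000 = 8.403 → round up → 9

NNH ≈ 9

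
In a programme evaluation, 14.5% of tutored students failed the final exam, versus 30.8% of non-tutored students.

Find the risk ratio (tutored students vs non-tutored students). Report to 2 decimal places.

RR = 0.1450 / 0.3080 = 0.47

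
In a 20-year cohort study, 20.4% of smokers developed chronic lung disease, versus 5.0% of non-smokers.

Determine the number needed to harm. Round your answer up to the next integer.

absolute risk difference = 0.154000
1 / 0.154000 = 6.494 → round up → 7

7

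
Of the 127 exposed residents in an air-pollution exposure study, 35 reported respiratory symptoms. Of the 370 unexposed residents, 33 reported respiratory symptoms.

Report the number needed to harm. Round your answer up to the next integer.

NNH ≈ 6

risk, exposed residents = 35/127 = 0.275591
risk, unexposed residents = 33/370 = 0.089189
absolute risk difference = 0.186401
1 / 0.186401 = 5.365 → round up → 6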